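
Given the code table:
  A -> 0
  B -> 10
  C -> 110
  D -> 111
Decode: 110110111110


Decoding:
110 -> C
110 -> C
111 -> D
110 -> C


Result: CCDC


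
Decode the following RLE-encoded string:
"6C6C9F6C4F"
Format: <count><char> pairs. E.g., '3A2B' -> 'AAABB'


Expanding each <count><char> pair:
  6C -> 'CCCCCC'
  6C -> 'CCCCCC'
  9F -> 'FFFFFFFFF'
  6C -> 'CCCCCC'
  4F -> 'FFFF'

Decoded = CCCCCCCCCCCCFFFFFFFFFCCCCCCFFFF


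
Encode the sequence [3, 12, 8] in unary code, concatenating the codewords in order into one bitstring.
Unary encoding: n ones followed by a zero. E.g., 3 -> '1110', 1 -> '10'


Encode each number as n ones followed by a terminating 0:
  3 -> 1110 (4 bits)
  12 -> 1111111111110 (13 bits)
  8 -> 111111110 (9 bits)
Total length = 4 + 13 + 9 = 26 bits.

Unary([3, 12, 8]) = 11101111111111110111111110 (26 bits)


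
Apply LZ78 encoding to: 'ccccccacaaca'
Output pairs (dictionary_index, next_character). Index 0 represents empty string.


LZ78 encoding steps:
Dictionary: {0: ''}
Step 1: w='' (idx 0), next='c' -> output (0, 'c'), add 'c' as idx 1
Step 2: w='c' (idx 1), next='c' -> output (1, 'c'), add 'cc' as idx 2
Step 3: w='cc' (idx 2), next='c' -> output (2, 'c'), add 'ccc' as idx 3
Step 4: w='' (idx 0), next='a' -> output (0, 'a'), add 'a' as idx 4
Step 5: w='c' (idx 1), next='a' -> output (1, 'a'), add 'ca' as idx 5
Step 6: w='a' (idx 4), next='c' -> output (4, 'c'), add 'ac' as idx 6
Step 7: w='a' (idx 4), end of input -> output (4, '')


Encoded: [(0, 'c'), (1, 'c'), (2, 'c'), (0, 'a'), (1, 'a'), (4, 'c'), (4, '')]


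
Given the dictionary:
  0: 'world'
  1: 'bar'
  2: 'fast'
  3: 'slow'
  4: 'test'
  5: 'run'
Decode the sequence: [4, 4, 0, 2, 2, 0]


Look up each index in the dictionary:
  4 -> 'test'
  4 -> 'test'
  0 -> 'world'
  2 -> 'fast'
  2 -> 'fast'
  0 -> 'world'

Decoded: "test test world fast fast world"


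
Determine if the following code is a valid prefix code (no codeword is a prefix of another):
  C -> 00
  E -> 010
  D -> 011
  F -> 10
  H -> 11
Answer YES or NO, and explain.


Checking each pair (does one codeword prefix another?):
  C='00' vs E='010': no prefix
  C='00' vs D='011': no prefix
  C='00' vs F='10': no prefix
  C='00' vs H='11': no prefix
  E='010' vs C='00': no prefix
  E='010' vs D='011': no prefix
  E='010' vs F='10': no prefix
  E='010' vs H='11': no prefix
  D='011' vs C='00': no prefix
  D='011' vs E='010': no prefix
  D='011' vs F='10': no prefix
  D='011' vs H='11': no prefix
  F='10' vs C='00': no prefix
  F='10' vs E='010': no prefix
  F='10' vs D='011': no prefix
  F='10' vs H='11': no prefix
  H='11' vs C='00': no prefix
  H='11' vs E='010': no prefix
  H='11' vs D='011': no prefix
  H='11' vs F='10': no prefix
No violation found over all pairs.

YES -- this is a valid prefix code. No codeword is a prefix of any other codeword.


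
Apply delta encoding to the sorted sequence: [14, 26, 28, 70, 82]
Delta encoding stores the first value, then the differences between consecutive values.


First value: 14
Deltas:
  26 - 14 = 12
  28 - 26 = 2
  70 - 28 = 42
  82 - 70 = 12


Delta encoded: [14, 12, 2, 42, 12]


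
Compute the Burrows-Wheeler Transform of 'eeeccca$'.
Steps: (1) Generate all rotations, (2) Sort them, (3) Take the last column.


Rotations (sorted):
  0: $eeeccca -> last char: a
  1: a$eeeccc -> last char: c
  2: ca$eeecc -> last char: c
  3: cca$eeec -> last char: c
  4: ccca$eee -> last char: e
  5: eccca$ee -> last char: e
  6: eeccca$e -> last char: e
  7: eeeccca$ -> last char: $


BWT = accceee$


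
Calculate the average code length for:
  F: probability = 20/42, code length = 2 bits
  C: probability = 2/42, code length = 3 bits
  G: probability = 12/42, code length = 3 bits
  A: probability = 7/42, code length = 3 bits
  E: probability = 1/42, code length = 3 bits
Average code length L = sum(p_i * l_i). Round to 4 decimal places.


Weighted contributions p_i * l_i:
  F: (20/42) * 2 = 40/42
  C: (2/42) * 3 = 6/42
  G: (12/42) * 3 = 36/42
  A: (7/42) * 3 = 21/42
  E: (1/42) * 3 = 3/42
Sum = (40 + 6 + 36 + 21 + 3)/42 = 106/42

L = 106/42 = 2.5238 bits/symbol


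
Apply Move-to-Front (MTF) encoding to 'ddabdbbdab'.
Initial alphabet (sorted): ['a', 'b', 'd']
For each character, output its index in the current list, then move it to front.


MTF encoding:
'd': index 2 in ['a', 'b', 'd'] -> ['d', 'a', 'b']
'd': index 0 in ['d', 'a', 'b'] -> ['d', 'a', 'b']
'a': index 1 in ['d', 'a', 'b'] -> ['a', 'd', 'b']
'b': index 2 in ['a', 'd', 'b'] -> ['b', 'a', 'd']
'd': index 2 in ['b', 'a', 'd'] -> ['d', 'b', 'a']
'b': index 1 in ['d', 'b', 'a'] -> ['b', 'd', 'a']
'b': index 0 in ['b', 'd', 'a'] -> ['b', 'd', 'a']
'd': index 1 in ['b', 'd', 'a'] -> ['d', 'b', 'a']
'a': index 2 in ['d', 'b', 'a'] -> ['a', 'd', 'b']
'b': index 2 in ['a', 'd', 'b'] -> ['b', 'a', 'd']


Output: [2, 0, 1, 2, 2, 1, 0, 1, 2, 2]


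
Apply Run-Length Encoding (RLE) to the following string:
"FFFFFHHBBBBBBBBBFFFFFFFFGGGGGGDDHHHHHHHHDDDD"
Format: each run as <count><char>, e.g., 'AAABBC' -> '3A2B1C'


Scanning runs left to right:
  i=0: run of 'F' x 5 -> '5F'
  i=5: run of 'H' x 2 -> '2H'
  i=7: run of 'B' x 9 -> '9B'
  i=16: run of 'F' x 8 -> '8F'
  i=24: run of 'G' x 6 -> '6G'
  i=30: run of 'D' x 2 -> '2D'
  i=32: run of 'H' x 8 -> '8H'
  i=40: run of 'D' x 4 -> '4D'

RLE = 5F2H9B8F6G2D8H4D


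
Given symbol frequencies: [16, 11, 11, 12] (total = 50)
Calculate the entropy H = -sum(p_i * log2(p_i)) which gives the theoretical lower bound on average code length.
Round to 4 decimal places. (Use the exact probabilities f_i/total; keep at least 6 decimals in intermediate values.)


Per-symbol terms -p_i * log2(p_i) with p_i = f_i/50:
  p = 16/50 = 0.320000: log2(p) = -1.643856, -p*log2(p) = 0.526034
  p = 11/50 = 0.220000: log2(p) = -2.184425, -p*log2(p) = 0.480573
  p = 11/50 = 0.220000: log2(p) = -2.184425, -p*log2(p) = 0.480573
  p = 12/50 = 0.240000: log2(p) = -2.058894, -p*log2(p) = 0.494134
H = 0.526034 + 0.480573 + 0.480573 + 0.494134 = 1.981314

H = 1.9813 bits/symbol


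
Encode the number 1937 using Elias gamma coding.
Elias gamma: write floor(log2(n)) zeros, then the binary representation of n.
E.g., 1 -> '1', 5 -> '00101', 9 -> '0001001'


num_bits = floor(log2(1937)) + 1 = 11
leading_zeros = num_bits - 1 = 10
binary(1937) = 11110010001

Elias gamma(1937) = '0000000000' + '11110010001' = 000000000011110010001 (21 bits)


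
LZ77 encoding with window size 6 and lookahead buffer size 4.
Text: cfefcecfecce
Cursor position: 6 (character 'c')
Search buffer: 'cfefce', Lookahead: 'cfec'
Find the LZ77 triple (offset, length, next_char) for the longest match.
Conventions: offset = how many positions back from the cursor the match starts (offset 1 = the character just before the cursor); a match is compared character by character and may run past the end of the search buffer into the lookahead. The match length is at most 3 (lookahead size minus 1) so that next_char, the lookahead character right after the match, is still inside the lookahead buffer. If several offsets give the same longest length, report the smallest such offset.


Try each offset into the search buffer:
  offset=1 (pos 5, char 'e'): match length 0
  offset=2 (pos 4, char 'c'): match length 1
  offset=3 (pos 3, char 'f'): match length 0
  offset=4 (pos 2, char 'e'): match length 0
  offset=5 (pos 1, char 'f'): match length 0
  offset=6 (pos 0, char 'c'): match length 3
Longest match has length 3 at offset 6.
next_char = character at position 6 + 3 = 9 -> 'c'

Best match: offset=6, length=3 (matching 'cfe' starting at position 0)
LZ77 triple: (6, 3, 'c')


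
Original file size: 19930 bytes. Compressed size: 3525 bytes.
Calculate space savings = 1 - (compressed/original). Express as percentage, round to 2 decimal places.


ratio = compressed/original = 3525/19930 = 0.176869
savings = 1 - ratio = 1 - 0.176869 = 0.823131
as a percentage: 0.823131 * 100 = 82.31%

Space savings = 1 - 3525/19930 = 82.31%


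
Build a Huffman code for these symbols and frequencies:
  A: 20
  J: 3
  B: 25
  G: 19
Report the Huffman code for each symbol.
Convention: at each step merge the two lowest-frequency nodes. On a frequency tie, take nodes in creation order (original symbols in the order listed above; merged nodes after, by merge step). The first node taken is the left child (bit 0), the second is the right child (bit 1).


Huffman tree construction:
Step 1: Merge J(3) + G(19) = 22
Step 2: Merge A(20) + (J+G)(22) = 42
Step 3: Merge B(25) + (A+(J+G))(42) = 67
Read each symbol's code off the tree from the root (left child = 0, right child = 1).

Codes:
  A: 10 (length 2)
  J: 110 (length 3)
  B: 0 (length 1)
  G: 111 (length 3)
Average code length: 131/67 = 1.9552 bits/symbol


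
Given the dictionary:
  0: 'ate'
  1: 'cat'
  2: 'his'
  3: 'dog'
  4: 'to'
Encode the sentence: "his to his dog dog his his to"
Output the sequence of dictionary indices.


Look up each word in the dictionary:
  'his' -> 2
  'to' -> 4
  'his' -> 2
  'dog' -> 3
  'dog' -> 3
  'his' -> 2
  'his' -> 2
  'to' -> 4

Encoded: [2, 4, 2, 3, 3, 2, 2, 4]


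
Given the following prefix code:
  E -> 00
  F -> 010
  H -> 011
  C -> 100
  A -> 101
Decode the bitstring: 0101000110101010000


Decoding step by step:
Bits 010 -> F
Bits 100 -> C
Bits 011 -> H
Bits 010 -> F
Bits 101 -> A
Bits 00 -> E
Bits 00 -> E


Decoded message: FCHFAEE


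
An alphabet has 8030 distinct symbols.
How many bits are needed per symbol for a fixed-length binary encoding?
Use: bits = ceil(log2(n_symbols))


log2(8030) = 12.9712
Bracket: 2^12 = 4096 < 8030 <= 2^13 = 8192
So ceil(log2(8030)) = 13

bits = ceil(log2(8030)) = ceil(12.9712) = 13 bits


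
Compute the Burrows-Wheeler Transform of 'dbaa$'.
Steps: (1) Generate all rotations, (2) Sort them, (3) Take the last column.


Rotations (sorted):
  0: $dbaa -> last char: a
  1: a$dba -> last char: a
  2: aa$db -> last char: b
  3: baa$d -> last char: d
  4: dbaa$ -> last char: $


BWT = aabd$


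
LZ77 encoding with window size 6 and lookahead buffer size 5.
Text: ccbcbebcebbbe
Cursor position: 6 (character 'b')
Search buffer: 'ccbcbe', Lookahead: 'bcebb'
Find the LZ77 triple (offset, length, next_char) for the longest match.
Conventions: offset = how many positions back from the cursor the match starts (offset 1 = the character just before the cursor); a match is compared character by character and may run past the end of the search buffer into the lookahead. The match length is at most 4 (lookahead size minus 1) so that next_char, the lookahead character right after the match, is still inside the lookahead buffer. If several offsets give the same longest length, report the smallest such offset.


Try each offset into the search buffer:
  offset=1 (pos 5, char 'e'): match length 0
  offset=2 (pos 4, char 'b'): match length 1
  offset=3 (pos 3, char 'c'): match length 0
  offset=4 (pos 2, char 'b'): match length 2
  offset=5 (pos 1, char 'c'): match length 0
  offset=6 (pos 0, char 'c'): match length 0
Longest match has length 2 at offset 4.
next_char = character at position 6 + 2 = 8 -> 'e'

Best match: offset=4, length=2 (matching 'bc' starting at position 2)
LZ77 triple: (4, 2, 'e')


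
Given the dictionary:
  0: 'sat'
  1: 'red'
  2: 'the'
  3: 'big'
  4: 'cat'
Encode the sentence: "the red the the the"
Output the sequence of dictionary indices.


Look up each word in the dictionary:
  'the' -> 2
  'red' -> 1
  'the' -> 2
  'the' -> 2
  'the' -> 2

Encoded: [2, 1, 2, 2, 2]


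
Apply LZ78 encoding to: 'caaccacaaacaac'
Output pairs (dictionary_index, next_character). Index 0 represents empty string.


LZ78 encoding steps:
Dictionary: {0: ''}
Step 1: w='' (idx 0), next='c' -> output (0, 'c'), add 'c' as idx 1
Step 2: w='' (idx 0), next='a' -> output (0, 'a'), add 'a' as idx 2
Step 3: w='a' (idx 2), next='c' -> output (2, 'c'), add 'ac' as idx 3
Step 4: w='c' (idx 1), next='a' -> output (1, 'a'), add 'ca' as idx 4
Step 5: w='ca' (idx 4), next='a' -> output (4, 'a'), add 'caa' as idx 5
Step 6: w='ac' (idx 3), next='a' -> output (3, 'a'), add 'aca' as idx 6
Step 7: w='ac' (idx 3), end of input -> output (3, '')


Encoded: [(0, 'c'), (0, 'a'), (2, 'c'), (1, 'a'), (4, 'a'), (3, 'a'), (3, '')]


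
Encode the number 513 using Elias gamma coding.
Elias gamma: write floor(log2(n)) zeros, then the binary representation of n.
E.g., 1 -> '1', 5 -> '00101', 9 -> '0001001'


num_bits = floor(log2(513)) + 1 = 10
leading_zeros = num_bits - 1 = 9
binary(513) = 1000000001

Elias gamma(513) = '000000000' + '1000000001' = 0000000001000000001 (19 bits)


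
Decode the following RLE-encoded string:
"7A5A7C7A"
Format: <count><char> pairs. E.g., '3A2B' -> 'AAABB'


Expanding each <count><char> pair:
  7A -> 'AAAAAAA'
  5A -> 'AAAAA'
  7C -> 'CCCCCCC'
  7A -> 'AAAAAAA'

Decoded = AAAAAAAAAAAACCCCCCCAAAAAAA


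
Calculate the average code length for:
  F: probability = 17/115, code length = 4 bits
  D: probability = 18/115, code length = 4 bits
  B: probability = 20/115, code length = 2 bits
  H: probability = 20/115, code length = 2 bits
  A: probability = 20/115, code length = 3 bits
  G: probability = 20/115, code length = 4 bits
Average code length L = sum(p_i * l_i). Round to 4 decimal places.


Weighted contributions p_i * l_i:
  F: (17/115) * 4 = 68/115
  D: (18/115) * 4 = 72/115
  B: (20/115) * 2 = 40/115
  H: (20/115) * 2 = 40/115
  A: (20/115) * 3 = 60/115
  G: (20/115) * 4 = 80/115
Sum = (68 + 72 + 40 + 40 + 60 + 80)/115 = 360/115

L = 360/115 = 3.1304 bits/symbol


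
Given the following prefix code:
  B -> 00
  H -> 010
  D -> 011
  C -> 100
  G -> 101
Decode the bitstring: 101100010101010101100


Decoding step by step:
Bits 101 -> G
Bits 100 -> C
Bits 010 -> H
Bits 101 -> G
Bits 010 -> H
Bits 101 -> G
Bits 100 -> C


Decoded message: GCHGHGC


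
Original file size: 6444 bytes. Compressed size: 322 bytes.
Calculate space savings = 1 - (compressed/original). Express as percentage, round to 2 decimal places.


ratio = compressed/original = 322/6444 = 0.049969
savings = 1 - ratio = 1 - 0.049969 = 0.950031
as a percentage: 0.950031 * 100 = 95.0%

Space savings = 1 - 322/6444 = 95.0%


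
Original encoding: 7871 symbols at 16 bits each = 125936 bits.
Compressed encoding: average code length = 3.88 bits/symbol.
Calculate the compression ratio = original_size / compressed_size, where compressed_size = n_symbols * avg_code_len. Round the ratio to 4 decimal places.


original_size = n_symbols * orig_bits = 7871 * 16 = 125936 bits
compressed_size = n_symbols * avg_code_len = 7871 * 3.88 = 30539.48 bits
ratio = original_size / compressed_size = 125936 / 30539.48 = 4.1237

Compression ratio = 4.1237


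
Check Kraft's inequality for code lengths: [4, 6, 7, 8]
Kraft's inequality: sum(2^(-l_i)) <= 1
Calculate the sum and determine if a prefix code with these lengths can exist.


Sum = 2^(-4) + 2^(-6) + 2^(-7) + 2^(-8)
    = 0.0625 + 0.015625 + 0.0078125 + 0.00390625
    = 23/256 = 0.08984375
Since 0.08984375 <= 1, Kraft's inequality IS satisfied.
A prefix code with these lengths CAN exist.

Kraft sum = 0.08984375. Satisfied.


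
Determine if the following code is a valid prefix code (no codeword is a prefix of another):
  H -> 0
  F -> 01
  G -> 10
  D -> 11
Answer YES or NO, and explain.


Checking each pair (does one codeword prefix another?):
  H='0' vs F='01': prefix -- VIOLATION

NO -- this is NOT a valid prefix code. H (0) is a prefix of F (01).


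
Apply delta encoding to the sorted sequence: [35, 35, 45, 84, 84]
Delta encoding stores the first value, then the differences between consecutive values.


First value: 35
Deltas:
  35 - 35 = 0
  45 - 35 = 10
  84 - 45 = 39
  84 - 84 = 0


Delta encoded: [35, 0, 10, 39, 0]


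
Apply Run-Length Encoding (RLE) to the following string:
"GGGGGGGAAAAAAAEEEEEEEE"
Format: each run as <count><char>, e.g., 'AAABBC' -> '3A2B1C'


Scanning runs left to right:
  i=0: run of 'G' x 7 -> '7G'
  i=7: run of 'A' x 7 -> '7A'
  i=14: run of 'E' x 8 -> '8E'

RLE = 7G7A8E


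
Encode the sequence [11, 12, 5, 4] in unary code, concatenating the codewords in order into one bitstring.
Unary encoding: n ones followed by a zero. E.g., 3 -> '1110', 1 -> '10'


Encode each number as n ones followed by a terminating 0:
  11 -> 111111111110 (12 bits)
  12 -> 1111111111110 (13 bits)
  5 -> 111110 (6 bits)
  4 -> 11110 (5 bits)
Total length = 12 + 13 + 6 + 5 = 36 bits.

Unary([11, 12, 5, 4]) = 111111111110111111111111011111011110 (36 bits)


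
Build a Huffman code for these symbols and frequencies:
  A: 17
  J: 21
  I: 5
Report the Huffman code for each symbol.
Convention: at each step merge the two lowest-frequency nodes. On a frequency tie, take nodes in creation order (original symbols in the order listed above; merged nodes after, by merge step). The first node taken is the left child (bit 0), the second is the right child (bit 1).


Huffman tree construction:
Step 1: Merge I(5) + A(17) = 22
Step 2: Merge J(21) + (I+A)(22) = 43
Read each symbol's code off the tree from the root (left child = 0, right child = 1).

Codes:
  A: 11 (length 2)
  J: 0 (length 1)
  I: 10 (length 2)
Average code length: 65/43 = 1.5116 bits/symbol


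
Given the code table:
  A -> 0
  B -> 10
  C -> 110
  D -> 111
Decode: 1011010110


Decoding:
10 -> B
110 -> C
10 -> B
110 -> C


Result: BCBC


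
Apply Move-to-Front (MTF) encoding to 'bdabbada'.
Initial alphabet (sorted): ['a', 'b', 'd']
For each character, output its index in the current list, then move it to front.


MTF encoding:
'b': index 1 in ['a', 'b', 'd'] -> ['b', 'a', 'd']
'd': index 2 in ['b', 'a', 'd'] -> ['d', 'b', 'a']
'a': index 2 in ['d', 'b', 'a'] -> ['a', 'd', 'b']
'b': index 2 in ['a', 'd', 'b'] -> ['b', 'a', 'd']
'b': index 0 in ['b', 'a', 'd'] -> ['b', 'a', 'd']
'a': index 1 in ['b', 'a', 'd'] -> ['a', 'b', 'd']
'd': index 2 in ['a', 'b', 'd'] -> ['d', 'a', 'b']
'a': index 1 in ['d', 'a', 'b'] -> ['a', 'd', 'b']


Output: [1, 2, 2, 2, 0, 1, 2, 1]


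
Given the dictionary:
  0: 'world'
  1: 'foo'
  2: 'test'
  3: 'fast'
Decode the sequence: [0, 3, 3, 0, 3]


Look up each index in the dictionary:
  0 -> 'world'
  3 -> 'fast'
  3 -> 'fast'
  0 -> 'world'
  3 -> 'fast'

Decoded: "world fast fast world fast"


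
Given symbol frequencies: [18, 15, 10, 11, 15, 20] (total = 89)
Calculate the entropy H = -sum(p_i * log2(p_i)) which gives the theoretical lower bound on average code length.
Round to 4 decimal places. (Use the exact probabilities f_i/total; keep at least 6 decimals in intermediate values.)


Per-symbol terms -p_i * log2(p_i) with p_i = f_i/89:
  p = 18/89 = 0.202247: log2(p) = -2.305808, -p*log2(p) = 0.466343
  p = 15/89 = 0.168539: log2(p) = -2.568843, -p*log2(p) = 0.432951
  p = 10/89 = 0.112360: log2(p) = -3.153805, -p*log2(p) = 0.354360
  p = 11/89 = 0.123596: log2(p) = -3.016302, -p*log2(p) = 0.372801
  p = 15/89 = 0.168539: log2(p) = -2.568843, -p*log2(p) = 0.432951
  p = 20/89 = 0.224719: log2(p) = -2.153805, -p*log2(p) = 0.484001
H = 0.466343 + 0.432951 + 0.354360 + 0.372801 + 0.432951 + 0.484001 = 2.543407

H = 2.5434 bits/symbol


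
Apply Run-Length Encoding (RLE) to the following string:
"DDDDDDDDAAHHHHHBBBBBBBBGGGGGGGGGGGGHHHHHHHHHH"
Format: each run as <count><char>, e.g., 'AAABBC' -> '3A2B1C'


Scanning runs left to right:
  i=0: run of 'D' x 8 -> '8D'
  i=8: run of 'A' x 2 -> '2A'
  i=10: run of 'H' x 5 -> '5H'
  i=15: run of 'B' x 8 -> '8B'
  i=23: run of 'G' x 12 -> '12G'
  i=35: run of 'H' x 10 -> '10H'

RLE = 8D2A5H8B12G10H


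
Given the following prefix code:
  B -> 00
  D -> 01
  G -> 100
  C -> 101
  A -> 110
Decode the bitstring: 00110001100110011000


Decoding step by step:
Bits 00 -> B
Bits 110 -> A
Bits 00 -> B
Bits 110 -> A
Bits 01 -> D
Bits 100 -> G
Bits 110 -> A
Bits 00 -> B


Decoded message: BABADGAB


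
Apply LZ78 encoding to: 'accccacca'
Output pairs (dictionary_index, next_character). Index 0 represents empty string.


LZ78 encoding steps:
Dictionary: {0: ''}
Step 1: w='' (idx 0), next='a' -> output (0, 'a'), add 'a' as idx 1
Step 2: w='' (idx 0), next='c' -> output (0, 'c'), add 'c' as idx 2
Step 3: w='c' (idx 2), next='c' -> output (2, 'c'), add 'cc' as idx 3
Step 4: w='c' (idx 2), next='a' -> output (2, 'a'), add 'ca' as idx 4
Step 5: w='cc' (idx 3), next='a' -> output (3, 'a'), add 'cca' as idx 5


Encoded: [(0, 'a'), (0, 'c'), (2, 'c'), (2, 'a'), (3, 'a')]


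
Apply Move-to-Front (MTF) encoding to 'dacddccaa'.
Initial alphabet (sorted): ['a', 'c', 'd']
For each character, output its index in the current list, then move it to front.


MTF encoding:
'd': index 2 in ['a', 'c', 'd'] -> ['d', 'a', 'c']
'a': index 1 in ['d', 'a', 'c'] -> ['a', 'd', 'c']
'c': index 2 in ['a', 'd', 'c'] -> ['c', 'a', 'd']
'd': index 2 in ['c', 'a', 'd'] -> ['d', 'c', 'a']
'd': index 0 in ['d', 'c', 'a'] -> ['d', 'c', 'a']
'c': index 1 in ['d', 'c', 'a'] -> ['c', 'd', 'a']
'c': index 0 in ['c', 'd', 'a'] -> ['c', 'd', 'a']
'a': index 2 in ['c', 'd', 'a'] -> ['a', 'c', 'd']
'a': index 0 in ['a', 'c', 'd'] -> ['a', 'c', 'd']


Output: [2, 1, 2, 2, 0, 1, 0, 2, 0]


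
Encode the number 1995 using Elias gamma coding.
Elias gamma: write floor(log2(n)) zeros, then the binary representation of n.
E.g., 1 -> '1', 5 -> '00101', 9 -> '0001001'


num_bits = floor(log2(1995)) + 1 = 11
leading_zeros = num_bits - 1 = 10
binary(1995) = 11111001011

Elias gamma(1995) = '0000000000' + '11111001011' = 000000000011111001011 (21 bits)


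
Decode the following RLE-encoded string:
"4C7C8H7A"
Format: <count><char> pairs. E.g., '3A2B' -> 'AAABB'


Expanding each <count><char> pair:
  4C -> 'CCCC'
  7C -> 'CCCCCCC'
  8H -> 'HHHHHHHH'
  7A -> 'AAAAAAA'

Decoded = CCCCCCCCCCCHHHHHHHHAAAAAAA


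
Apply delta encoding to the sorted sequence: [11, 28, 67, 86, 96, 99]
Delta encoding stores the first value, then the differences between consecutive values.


First value: 11
Deltas:
  28 - 11 = 17
  67 - 28 = 39
  86 - 67 = 19
  96 - 86 = 10
  99 - 96 = 3


Delta encoded: [11, 17, 39, 19, 10, 3]


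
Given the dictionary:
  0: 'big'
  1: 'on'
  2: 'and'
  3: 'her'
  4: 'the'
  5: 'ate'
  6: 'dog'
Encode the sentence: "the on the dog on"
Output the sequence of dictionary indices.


Look up each word in the dictionary:
  'the' -> 4
  'on' -> 1
  'the' -> 4
  'dog' -> 6
  'on' -> 1

Encoded: [4, 1, 4, 6, 1]


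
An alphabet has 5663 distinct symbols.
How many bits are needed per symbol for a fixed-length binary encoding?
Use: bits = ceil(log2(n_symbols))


log2(5663) = 12.4674
Bracket: 2^12 = 4096 < 5663 <= 2^13 = 8192
So ceil(log2(5663)) = 13

bits = ceil(log2(5663)) = ceil(12.4674) = 13 bits


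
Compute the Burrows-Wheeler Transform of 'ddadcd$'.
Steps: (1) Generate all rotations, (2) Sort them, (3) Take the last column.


Rotations (sorted):
  0: $ddadcd -> last char: d
  1: adcd$dd -> last char: d
  2: cd$ddad -> last char: d
  3: d$ddadc -> last char: c
  4: dadcd$d -> last char: d
  5: dcd$dda -> last char: a
  6: ddadcd$ -> last char: $


BWT = dddcda$


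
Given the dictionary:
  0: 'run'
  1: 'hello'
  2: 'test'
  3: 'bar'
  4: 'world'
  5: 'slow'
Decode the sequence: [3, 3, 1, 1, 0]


Look up each index in the dictionary:
  3 -> 'bar'
  3 -> 'bar'
  1 -> 'hello'
  1 -> 'hello'
  0 -> 'run'

Decoded: "bar bar hello hello run"


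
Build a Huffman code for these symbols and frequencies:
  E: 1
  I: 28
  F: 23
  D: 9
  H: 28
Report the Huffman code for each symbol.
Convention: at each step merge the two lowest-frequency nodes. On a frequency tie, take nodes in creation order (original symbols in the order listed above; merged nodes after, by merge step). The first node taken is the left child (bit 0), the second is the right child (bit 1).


Huffman tree construction:
Step 1: Merge E(1) + D(9) = 10
Step 2: Merge (E+D)(10) + F(23) = 33
Step 3: Merge I(28) + H(28) = 56
Step 4: Merge ((E+D)+F)(33) + (I+H)(56) = 89
Read each symbol's code off the tree from the root (left child = 0, right child = 1).

Codes:
  E: 000 (length 3)
  I: 10 (length 2)
  F: 01 (length 2)
  D: 001 (length 3)
  H: 11 (length 2)
Average code length: 188/89 = 2.1124 bits/symbol


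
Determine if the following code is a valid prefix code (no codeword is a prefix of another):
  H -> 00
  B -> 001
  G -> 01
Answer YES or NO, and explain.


Checking each pair (does one codeword prefix another?):
  H='00' vs B='001': prefix -- VIOLATION

NO -- this is NOT a valid prefix code. H (00) is a prefix of B (001).


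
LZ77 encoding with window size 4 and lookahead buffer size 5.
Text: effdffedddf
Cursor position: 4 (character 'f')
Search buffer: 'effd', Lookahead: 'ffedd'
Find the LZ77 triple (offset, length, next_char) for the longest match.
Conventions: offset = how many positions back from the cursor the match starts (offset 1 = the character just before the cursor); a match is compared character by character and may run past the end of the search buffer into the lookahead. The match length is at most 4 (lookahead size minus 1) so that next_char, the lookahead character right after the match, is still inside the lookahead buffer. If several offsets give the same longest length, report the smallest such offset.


Try each offset into the search buffer:
  offset=1 (pos 3, char 'd'): match length 0
  offset=2 (pos 2, char 'f'): match length 1
  offset=3 (pos 1, char 'f'): match length 2
  offset=4 (pos 0, char 'e'): match length 0
Longest match has length 2 at offset 3.
next_char = character at position 4 + 2 = 6 -> 'e'

Best match: offset=3, length=2 (matching 'ff' starting at position 1)
LZ77 triple: (3, 2, 'e')


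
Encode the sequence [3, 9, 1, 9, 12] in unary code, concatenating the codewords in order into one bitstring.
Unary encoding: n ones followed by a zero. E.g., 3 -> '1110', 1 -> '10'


Encode each number as n ones followed by a terminating 0:
  3 -> 1110 (4 bits)
  9 -> 1111111110 (10 bits)
  1 -> 10 (2 bits)
  9 -> 1111111110 (10 bits)
  12 -> 1111111111110 (13 bits)
Total length = 4 + 10 + 2 + 10 + 13 = 39 bits.

Unary([3, 9, 1, 9, 12]) = 111011111111101011111111101111111111110 (39 bits)


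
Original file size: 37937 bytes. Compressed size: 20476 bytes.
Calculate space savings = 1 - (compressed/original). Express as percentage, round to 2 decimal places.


ratio = compressed/original = 20476/37937 = 0.539737
savings = 1 - ratio = 1 - 0.539737 = 0.460263
as a percentage: 0.460263 * 100 = 46.03%

Space savings = 1 - 20476/37937 = 46.03%


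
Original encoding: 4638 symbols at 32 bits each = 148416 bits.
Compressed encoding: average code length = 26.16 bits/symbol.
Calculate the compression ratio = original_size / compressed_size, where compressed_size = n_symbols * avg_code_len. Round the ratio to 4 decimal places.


original_size = n_symbols * orig_bits = 4638 * 32 = 148416 bits
compressed_size = n_symbols * avg_code_len = 4638 * 26.16 = 121330.08 bits
ratio = original_size / compressed_size = 148416 / 121330.08 = 1.2232

Compression ratio = 1.2232


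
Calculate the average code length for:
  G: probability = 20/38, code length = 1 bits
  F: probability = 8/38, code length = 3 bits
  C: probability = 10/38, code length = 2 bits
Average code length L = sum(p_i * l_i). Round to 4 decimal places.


Weighted contributions p_i * l_i:
  G: (20/38) * 1 = 20/38
  F: (8/38) * 3 = 24/38
  C: (10/38) * 2 = 20/38
Sum = (20 + 24 + 20)/38 = 64/38

L = 64/38 = 1.6842 bits/symbol


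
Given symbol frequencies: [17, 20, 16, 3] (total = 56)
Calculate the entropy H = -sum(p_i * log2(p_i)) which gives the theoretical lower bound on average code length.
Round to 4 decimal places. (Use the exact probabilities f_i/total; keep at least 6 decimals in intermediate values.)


Per-symbol terms -p_i * log2(p_i) with p_i = f_i/56:
  p = 17/56 = 0.303571: log2(p) = -1.719892, -p*log2(p) = 0.522110
  p = 20/56 = 0.357143: log2(p) = -1.485427, -p*log2(p) = 0.530510
  p = 16/56 = 0.285714: log2(p) = -1.807355, -p*log2(p) = 0.516387
  p = 3/56 = 0.053571: log2(p) = -4.222392, -p*log2(p) = 0.226200
H = 0.522110 + 0.530510 + 0.516387 + 0.226200 = 1.795207

H = 1.7952 bits/symbol


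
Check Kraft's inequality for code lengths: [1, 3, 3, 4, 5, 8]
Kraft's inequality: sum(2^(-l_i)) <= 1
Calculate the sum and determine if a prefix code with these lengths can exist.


Sum = 2^(-1) + 2^(-3) + 2^(-3) + 2^(-4) + 2^(-5) + 2^(-8)
    = 0.5 + 0.125 + 0.125 + 0.0625 + 0.03125 + 0.00390625
    = 217/256 = 0.84765625
Since 0.84765625 <= 1, Kraft's inequality IS satisfied.
A prefix code with these lengths CAN exist.

Kraft sum = 0.84765625. Satisfied.


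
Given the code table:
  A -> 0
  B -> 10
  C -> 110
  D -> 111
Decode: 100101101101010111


Decoding:
10 -> B
0 -> A
10 -> B
110 -> C
110 -> C
10 -> B
10 -> B
111 -> D


Result: BABCCBBD


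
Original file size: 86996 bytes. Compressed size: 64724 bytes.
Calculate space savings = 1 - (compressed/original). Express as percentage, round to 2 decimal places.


ratio = compressed/original = 64724/86996 = 0.743988
savings = 1 - ratio = 1 - 0.743988 = 0.256012
as a percentage: 0.256012 * 100 = 25.6%

Space savings = 1 - 64724/86996 = 25.6%


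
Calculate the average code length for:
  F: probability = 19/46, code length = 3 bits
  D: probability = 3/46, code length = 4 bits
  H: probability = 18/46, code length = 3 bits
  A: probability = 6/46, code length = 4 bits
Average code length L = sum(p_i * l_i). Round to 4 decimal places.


Weighted contributions p_i * l_i:
  F: (19/46) * 3 = 57/46
  D: (3/46) * 4 = 12/46
  H: (18/46) * 3 = 54/46
  A: (6/46) * 4 = 24/46
Sum = (57 + 12 + 54 + 24)/46 = 147/46

L = 147/46 = 3.1957 bits/symbol


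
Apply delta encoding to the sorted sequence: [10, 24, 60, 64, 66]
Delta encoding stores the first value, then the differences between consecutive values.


First value: 10
Deltas:
  24 - 10 = 14
  60 - 24 = 36
  64 - 60 = 4
  66 - 64 = 2


Delta encoded: [10, 14, 36, 4, 2]


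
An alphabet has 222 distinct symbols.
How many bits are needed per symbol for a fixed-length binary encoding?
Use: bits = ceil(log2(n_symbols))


log2(222) = 7.7944
Bracket: 2^7 = 128 < 222 <= 2^8 = 256
So ceil(log2(222)) = 8

bits = ceil(log2(222)) = ceil(7.7944) = 8 bits


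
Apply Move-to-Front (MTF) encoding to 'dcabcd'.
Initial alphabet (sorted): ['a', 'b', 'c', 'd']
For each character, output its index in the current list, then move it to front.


MTF encoding:
'd': index 3 in ['a', 'b', 'c', 'd'] -> ['d', 'a', 'b', 'c']
'c': index 3 in ['d', 'a', 'b', 'c'] -> ['c', 'd', 'a', 'b']
'a': index 2 in ['c', 'd', 'a', 'b'] -> ['a', 'c', 'd', 'b']
'b': index 3 in ['a', 'c', 'd', 'b'] -> ['b', 'a', 'c', 'd']
'c': index 2 in ['b', 'a', 'c', 'd'] -> ['c', 'b', 'a', 'd']
'd': index 3 in ['c', 'b', 'a', 'd'] -> ['d', 'c', 'b', 'a']


Output: [3, 3, 2, 3, 2, 3]


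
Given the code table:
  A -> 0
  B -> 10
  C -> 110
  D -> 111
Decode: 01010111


Decoding:
0 -> A
10 -> B
10 -> B
111 -> D


Result: ABBD


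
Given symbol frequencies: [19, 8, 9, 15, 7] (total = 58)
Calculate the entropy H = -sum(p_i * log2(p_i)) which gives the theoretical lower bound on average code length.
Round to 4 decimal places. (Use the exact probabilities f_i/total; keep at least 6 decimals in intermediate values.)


Per-symbol terms -p_i * log2(p_i) with p_i = f_i/58:
  p = 19/58 = 0.327586: log2(p) = -1.610053, -p*log2(p) = 0.527431
  p = 8/58 = 0.137931: log2(p) = -2.857981, -p*log2(p) = 0.394204
  p = 9/58 = 0.155172: log2(p) = -2.688056, -p*log2(p) = 0.417112
  p = 15/58 = 0.258621: log2(p) = -1.951090, -p*log2(p) = 0.504592
  p = 7/58 = 0.120690: log2(p) = -3.050626, -p*log2(p) = 0.368179
H = 0.527431 + 0.394204 + 0.417112 + 0.504592 + 0.368179 = 2.211518

H = 2.2115 bits/symbol


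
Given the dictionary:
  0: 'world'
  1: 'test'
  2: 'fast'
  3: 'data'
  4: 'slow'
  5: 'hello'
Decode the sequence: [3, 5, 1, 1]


Look up each index in the dictionary:
  3 -> 'data'
  5 -> 'hello'
  1 -> 'test'
  1 -> 'test'

Decoded: "data hello test test"


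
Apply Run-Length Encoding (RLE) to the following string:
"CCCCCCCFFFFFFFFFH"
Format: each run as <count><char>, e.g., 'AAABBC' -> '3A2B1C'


Scanning runs left to right:
  i=0: run of 'C' x 7 -> '7C'
  i=7: run of 'F' x 9 -> '9F'
  i=16: run of 'H' x 1 -> '1H'

RLE = 7C9F1H


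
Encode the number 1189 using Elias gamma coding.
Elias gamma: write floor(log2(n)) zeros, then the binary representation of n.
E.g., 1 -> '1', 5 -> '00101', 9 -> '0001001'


num_bits = floor(log2(1189)) + 1 = 11
leading_zeros = num_bits - 1 = 10
binary(1189) = 10010100101

Elias gamma(1189) = '0000000000' + '10010100101' = 000000000010010100101 (21 bits)


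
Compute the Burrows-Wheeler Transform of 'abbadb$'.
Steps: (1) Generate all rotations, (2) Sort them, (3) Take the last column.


Rotations (sorted):
  0: $abbadb -> last char: b
  1: abbadb$ -> last char: $
  2: adb$abb -> last char: b
  3: b$abbad -> last char: d
  4: badb$ab -> last char: b
  5: bbadb$a -> last char: a
  6: db$abba -> last char: a


BWT = b$bdbaa


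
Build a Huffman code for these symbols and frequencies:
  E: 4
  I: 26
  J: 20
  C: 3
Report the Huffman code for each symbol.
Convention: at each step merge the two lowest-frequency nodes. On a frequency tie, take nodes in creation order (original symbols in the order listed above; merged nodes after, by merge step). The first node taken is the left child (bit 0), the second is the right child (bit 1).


Huffman tree construction:
Step 1: Merge C(3) + E(4) = 7
Step 2: Merge (C+E)(7) + J(20) = 27
Step 3: Merge I(26) + ((C+E)+J)(27) = 53
Read each symbol's code off the tree from the root (left child = 0, right child = 1).

Codes:
  E: 101 (length 3)
  I: 0 (length 1)
  J: 11 (length 2)
  C: 100 (length 3)
Average code length: 87/53 = 1.6415 bits/symbol


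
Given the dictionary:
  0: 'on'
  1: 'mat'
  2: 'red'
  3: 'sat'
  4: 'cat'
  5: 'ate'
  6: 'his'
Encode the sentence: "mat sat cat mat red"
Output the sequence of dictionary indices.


Look up each word in the dictionary:
  'mat' -> 1
  'sat' -> 3
  'cat' -> 4
  'mat' -> 1
  'red' -> 2

Encoded: [1, 3, 4, 1, 2]


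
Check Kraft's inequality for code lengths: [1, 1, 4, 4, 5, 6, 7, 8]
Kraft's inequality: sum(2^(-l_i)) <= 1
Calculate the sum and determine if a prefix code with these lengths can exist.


Sum = 2^(-1) + 2^(-1) + 2^(-4) + 2^(-4) + 2^(-5) + 2^(-6) + 2^(-7) + 2^(-8)
    = 0.5 + 0.5 + 0.0625 + 0.0625 + 0.03125 + 0.015625 + 0.0078125 + 0.00390625
    = 303/256 = 1.18359375
Since 1.18359375 > 1, Kraft's inequality is NOT satisfied.
A prefix code with these lengths CANNOT exist.

Kraft sum = 1.18359375. Not satisfied.


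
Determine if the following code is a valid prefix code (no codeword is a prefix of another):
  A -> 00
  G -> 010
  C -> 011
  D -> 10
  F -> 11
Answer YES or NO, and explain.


Checking each pair (does one codeword prefix another?):
  A='00' vs G='010': no prefix
  A='00' vs C='011': no prefix
  A='00' vs D='10': no prefix
  A='00' vs F='11': no prefix
  G='010' vs A='00': no prefix
  G='010' vs C='011': no prefix
  G='010' vs D='10': no prefix
  G='010' vs F='11': no prefix
  C='011' vs A='00': no prefix
  C='011' vs G='010': no prefix
  C='011' vs D='10': no prefix
  C='011' vs F='11': no prefix
  D='10' vs A='00': no prefix
  D='10' vs G='010': no prefix
  D='10' vs C='011': no prefix
  D='10' vs F='11': no prefix
  F='11' vs A='00': no prefix
  F='11' vs G='010': no prefix
  F='11' vs C='011': no prefix
  F='11' vs D='10': no prefix
No violation found over all pairs.

YES -- this is a valid prefix code. No codeword is a prefix of any other codeword.


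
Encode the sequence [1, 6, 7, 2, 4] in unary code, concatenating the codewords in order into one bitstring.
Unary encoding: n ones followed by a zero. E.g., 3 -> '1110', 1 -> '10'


Encode each number as n ones followed by a terminating 0:
  1 -> 10 (2 bits)
  6 -> 1111110 (7 bits)
  7 -> 11111110 (8 bits)
  2 -> 110 (3 bits)
  4 -> 11110 (5 bits)
Total length = 2 + 7 + 8 + 3 + 5 = 25 bits.

Unary([1, 6, 7, 2, 4]) = 1011111101111111011011110 (25 bits)


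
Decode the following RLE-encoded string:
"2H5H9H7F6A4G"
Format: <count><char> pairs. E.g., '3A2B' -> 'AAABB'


Expanding each <count><char> pair:
  2H -> 'HH'
  5H -> 'HHHHH'
  9H -> 'HHHHHHHHH'
  7F -> 'FFFFFFF'
  6A -> 'AAAAAA'
  4G -> 'GGGG'

Decoded = HHHHHHHHHHHHHHHHFFFFFFFAAAAAAGGGG


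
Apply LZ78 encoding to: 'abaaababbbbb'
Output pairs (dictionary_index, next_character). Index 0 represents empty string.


LZ78 encoding steps:
Dictionary: {0: ''}
Step 1: w='' (idx 0), next='a' -> output (0, 'a'), add 'a' as idx 1
Step 2: w='' (idx 0), next='b' -> output (0, 'b'), add 'b' as idx 2
Step 3: w='a' (idx 1), next='a' -> output (1, 'a'), add 'aa' as idx 3
Step 4: w='a' (idx 1), next='b' -> output (1, 'b'), add 'ab' as idx 4
Step 5: w='ab' (idx 4), next='b' -> output (4, 'b'), add 'abb' as idx 5
Step 6: w='b' (idx 2), next='b' -> output (2, 'b'), add 'bb' as idx 6
Step 7: w='b' (idx 2), end of input -> output (2, '')


Encoded: [(0, 'a'), (0, 'b'), (1, 'a'), (1, 'b'), (4, 'b'), (2, 'b'), (2, '')]


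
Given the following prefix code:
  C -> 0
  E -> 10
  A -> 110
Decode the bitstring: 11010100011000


Decoding step by step:
Bits 110 -> A
Bits 10 -> E
Bits 10 -> E
Bits 0 -> C
Bits 0 -> C
Bits 110 -> A
Bits 0 -> C
Bits 0 -> C


Decoded message: AEECCACC


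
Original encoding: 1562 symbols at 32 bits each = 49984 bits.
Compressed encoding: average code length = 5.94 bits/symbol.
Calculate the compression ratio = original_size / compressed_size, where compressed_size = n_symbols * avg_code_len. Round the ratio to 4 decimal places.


original_size = n_symbols * orig_bits = 1562 * 32 = 49984 bits
compressed_size = n_symbols * avg_code_len = 1562 * 5.94 = 9278.28 bits
ratio = original_size / compressed_size = 49984 / 9278.28 = 5.3872

Compression ratio = 5.3872


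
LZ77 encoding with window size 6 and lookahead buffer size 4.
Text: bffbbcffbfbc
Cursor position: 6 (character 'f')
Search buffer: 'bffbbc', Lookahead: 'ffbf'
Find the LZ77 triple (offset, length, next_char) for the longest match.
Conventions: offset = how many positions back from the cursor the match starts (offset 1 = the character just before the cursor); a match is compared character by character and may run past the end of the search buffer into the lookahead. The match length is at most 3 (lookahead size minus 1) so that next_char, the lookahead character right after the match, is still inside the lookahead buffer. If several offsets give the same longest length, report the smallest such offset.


Try each offset into the search buffer:
  offset=1 (pos 5, char 'c'): match length 0
  offset=2 (pos 4, char 'b'): match length 0
  offset=3 (pos 3, char 'b'): match length 0
  offset=4 (pos 2, char 'f'): match length 1
  offset=5 (pos 1, char 'f'): match length 3
  offset=6 (pos 0, char 'b'): match length 0
Longest match has length 3 at offset 5.
next_char = character at position 6 + 3 = 9 -> 'f'

Best match: offset=5, length=3 (matching 'ffb' starting at position 1)
LZ77 triple: (5, 3, 'f')


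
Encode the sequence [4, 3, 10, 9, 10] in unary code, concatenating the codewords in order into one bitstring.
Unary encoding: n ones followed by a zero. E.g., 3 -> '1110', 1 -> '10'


Encode each number as n ones followed by a terminating 0:
  4 -> 11110 (5 bits)
  3 -> 1110 (4 bits)
  10 -> 11111111110 (11 bits)
  9 -> 1111111110 (10 bits)
  10 -> 11111111110 (11 bits)
Total length = 5 + 4 + 11 + 10 + 11 = 41 bits.

Unary([4, 3, 10, 9, 10]) = 11110111011111111110111111111011111111110 (41 bits)


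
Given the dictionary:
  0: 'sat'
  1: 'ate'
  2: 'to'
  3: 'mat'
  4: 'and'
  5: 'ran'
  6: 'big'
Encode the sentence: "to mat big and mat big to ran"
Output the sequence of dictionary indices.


Look up each word in the dictionary:
  'to' -> 2
  'mat' -> 3
  'big' -> 6
  'and' -> 4
  'mat' -> 3
  'big' -> 6
  'to' -> 2
  'ran' -> 5

Encoded: [2, 3, 6, 4, 3, 6, 2, 5]


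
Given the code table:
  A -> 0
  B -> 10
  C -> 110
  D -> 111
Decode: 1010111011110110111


Decoding:
10 -> B
10 -> B
111 -> D
0 -> A
111 -> D
10 -> B
110 -> C
111 -> D


Result: BBDADBCD
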